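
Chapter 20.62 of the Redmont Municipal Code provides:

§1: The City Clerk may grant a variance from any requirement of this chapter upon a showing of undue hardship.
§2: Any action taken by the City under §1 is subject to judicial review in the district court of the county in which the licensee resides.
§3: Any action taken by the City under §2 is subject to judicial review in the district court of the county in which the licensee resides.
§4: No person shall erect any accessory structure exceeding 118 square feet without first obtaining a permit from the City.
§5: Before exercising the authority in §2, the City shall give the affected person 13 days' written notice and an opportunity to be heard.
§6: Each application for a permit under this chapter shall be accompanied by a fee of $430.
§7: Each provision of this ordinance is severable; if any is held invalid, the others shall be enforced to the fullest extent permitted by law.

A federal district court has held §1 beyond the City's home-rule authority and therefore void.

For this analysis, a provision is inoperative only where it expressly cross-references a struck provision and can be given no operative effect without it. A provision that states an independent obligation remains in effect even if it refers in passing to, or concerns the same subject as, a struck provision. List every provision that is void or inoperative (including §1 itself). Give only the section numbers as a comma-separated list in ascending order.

1, 2, 3, 5

§1 is struck. §2 operates only by reference to §1, so it falls with §1. The only function of §3 is the judicial-review right for §2, so it cannot stand once §2 is removed. §5 has no operative effect of its own apart from §2 and is therefore inoperative. Under the severability clause in §7, the remaining provisions continue in force. The provisions still in force are §4, §6, and §7.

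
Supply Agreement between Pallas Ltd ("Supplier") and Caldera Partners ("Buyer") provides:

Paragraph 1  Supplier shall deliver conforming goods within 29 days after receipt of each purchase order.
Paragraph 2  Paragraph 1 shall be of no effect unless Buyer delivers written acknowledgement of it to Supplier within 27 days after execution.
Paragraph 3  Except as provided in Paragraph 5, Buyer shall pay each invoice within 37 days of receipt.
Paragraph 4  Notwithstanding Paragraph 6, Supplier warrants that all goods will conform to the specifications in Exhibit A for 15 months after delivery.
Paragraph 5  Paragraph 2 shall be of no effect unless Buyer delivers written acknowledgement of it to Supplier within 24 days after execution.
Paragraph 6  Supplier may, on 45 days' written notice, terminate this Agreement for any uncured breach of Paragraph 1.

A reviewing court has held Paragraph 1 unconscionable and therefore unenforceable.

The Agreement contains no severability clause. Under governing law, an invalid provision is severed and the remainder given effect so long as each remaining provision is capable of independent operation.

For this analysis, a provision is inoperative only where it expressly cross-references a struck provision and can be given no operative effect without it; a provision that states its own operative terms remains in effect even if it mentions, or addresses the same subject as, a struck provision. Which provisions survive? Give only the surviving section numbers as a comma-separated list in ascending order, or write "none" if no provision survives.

3, 4

Paragraph 1 is struck. Paragraph 2 has no operative effect of its own apart from Paragraph 1 and is therefore inoperative. Paragraph 6 has no operative effect of its own apart from Paragraph 1 and is therefore inoperative. Paragraph 5 merely fixes the acknowledgement condition for Paragraph 2; with Paragraph 2 gone it has nothing to operate on and falls away. Paragraph 4 mentions Paragraph 6 but its own obligation stands independently of Paragraph 6, so Paragraph 4 is not affected. Paragraph 3 mentions Paragraph 5 but its own obligation stands independently of Paragraph 5, so Paragraph 3 is not affected. Under the stated default rule, only provisions that cannot operate independently fall away; the rest are enforced. That leaves Paragraph 3 and Paragraph 4 in effect.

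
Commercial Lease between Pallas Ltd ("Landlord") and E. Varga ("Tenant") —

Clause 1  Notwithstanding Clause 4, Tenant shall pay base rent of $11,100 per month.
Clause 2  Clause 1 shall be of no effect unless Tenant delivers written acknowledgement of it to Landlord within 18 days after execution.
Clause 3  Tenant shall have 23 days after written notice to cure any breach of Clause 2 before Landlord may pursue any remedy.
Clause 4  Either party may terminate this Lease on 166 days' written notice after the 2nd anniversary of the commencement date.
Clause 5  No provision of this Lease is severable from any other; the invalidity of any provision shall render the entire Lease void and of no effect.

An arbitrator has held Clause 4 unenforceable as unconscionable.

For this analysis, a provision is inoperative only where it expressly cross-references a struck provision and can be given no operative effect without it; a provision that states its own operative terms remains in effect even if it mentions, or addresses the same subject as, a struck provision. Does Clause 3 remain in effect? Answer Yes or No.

Clause 4 is struck. Nothing else in the Lease is defined by reference to Clause 4. Clause 5 provides that the Lease is not severable, so the invalidity of any one provision voids the entire Lease. No provision of the Lease survives. Clause 3 is among the inoperative provisions, so the answer is no.

No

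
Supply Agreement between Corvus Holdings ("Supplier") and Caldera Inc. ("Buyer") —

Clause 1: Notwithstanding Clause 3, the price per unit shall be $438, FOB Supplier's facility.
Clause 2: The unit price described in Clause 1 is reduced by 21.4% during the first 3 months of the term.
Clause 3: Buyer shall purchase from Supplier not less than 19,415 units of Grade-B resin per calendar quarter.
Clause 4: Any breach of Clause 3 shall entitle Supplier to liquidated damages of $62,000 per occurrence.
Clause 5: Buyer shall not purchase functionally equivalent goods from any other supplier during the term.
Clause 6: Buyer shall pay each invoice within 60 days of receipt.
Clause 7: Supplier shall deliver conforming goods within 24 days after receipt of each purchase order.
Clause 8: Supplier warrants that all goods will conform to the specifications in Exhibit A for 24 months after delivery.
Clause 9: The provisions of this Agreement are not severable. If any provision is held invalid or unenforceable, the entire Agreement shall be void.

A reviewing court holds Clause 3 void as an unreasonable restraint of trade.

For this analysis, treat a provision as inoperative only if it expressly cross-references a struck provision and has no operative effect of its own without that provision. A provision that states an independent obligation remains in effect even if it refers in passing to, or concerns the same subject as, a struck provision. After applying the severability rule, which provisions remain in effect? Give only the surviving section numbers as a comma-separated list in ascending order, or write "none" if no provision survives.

none

Clause 3 is struck. Clause 4 has no operative effect of its own apart from Clause 3 and is therefore inoperative. Clause 9 provides that the Agreement is not severable, so the invalidity of any one provision voids the entire Agreement. No provision of the Agreement survives.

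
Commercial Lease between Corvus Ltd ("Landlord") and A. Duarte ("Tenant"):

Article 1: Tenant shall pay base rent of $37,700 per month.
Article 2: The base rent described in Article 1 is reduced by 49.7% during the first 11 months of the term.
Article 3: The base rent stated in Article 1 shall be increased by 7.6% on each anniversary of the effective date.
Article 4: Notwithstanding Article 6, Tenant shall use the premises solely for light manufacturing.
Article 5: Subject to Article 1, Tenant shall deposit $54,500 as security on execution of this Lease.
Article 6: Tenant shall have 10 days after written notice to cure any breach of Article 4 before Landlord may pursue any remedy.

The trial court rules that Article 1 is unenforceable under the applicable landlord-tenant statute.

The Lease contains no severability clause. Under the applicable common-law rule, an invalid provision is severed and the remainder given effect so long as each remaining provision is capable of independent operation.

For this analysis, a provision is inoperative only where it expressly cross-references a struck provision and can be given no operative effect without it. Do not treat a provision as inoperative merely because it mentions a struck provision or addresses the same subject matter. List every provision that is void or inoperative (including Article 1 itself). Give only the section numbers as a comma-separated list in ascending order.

Article 1 is struck. Article 2 does nothing except set the introductory reduction to the base rent by reference to Article 1; with Article 1 gone it has no independent effect and is inoperative. Article 3 operates only by reference to Article 1, so it falls with Article 1. Article 5 mentions Article 1 but its own obligation stands independently of Article 1, so Article 5 is not affected. Under the stated default rule, only provisions that cannot operate independently fall away; the rest are enforced. The provisions still in force are Article 4, Article 5, and Article 6.

1, 2, 3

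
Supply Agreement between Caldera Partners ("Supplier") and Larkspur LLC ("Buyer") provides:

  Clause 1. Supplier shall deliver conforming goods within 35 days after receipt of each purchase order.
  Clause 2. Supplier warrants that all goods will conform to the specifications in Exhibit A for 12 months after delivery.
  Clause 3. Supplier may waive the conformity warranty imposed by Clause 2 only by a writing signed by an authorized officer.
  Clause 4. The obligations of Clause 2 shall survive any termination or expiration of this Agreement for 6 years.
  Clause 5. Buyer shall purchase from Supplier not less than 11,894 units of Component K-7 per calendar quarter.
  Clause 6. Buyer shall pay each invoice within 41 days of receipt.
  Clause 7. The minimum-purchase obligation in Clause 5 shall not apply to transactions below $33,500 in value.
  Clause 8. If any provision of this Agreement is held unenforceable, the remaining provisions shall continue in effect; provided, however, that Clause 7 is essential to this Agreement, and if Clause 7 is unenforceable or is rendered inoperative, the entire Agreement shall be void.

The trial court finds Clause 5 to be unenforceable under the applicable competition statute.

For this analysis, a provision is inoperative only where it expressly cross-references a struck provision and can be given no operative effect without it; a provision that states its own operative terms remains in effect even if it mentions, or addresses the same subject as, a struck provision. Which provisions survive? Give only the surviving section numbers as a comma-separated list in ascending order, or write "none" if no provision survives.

Clause 5 is struck. Clause 7 operates only by reference to Clause 5, so it falls with Clause 5. Clause 8 makes Clause 7 an essential term, and Clause 7 has been rendered inoperative by the cascade; under Clause 8, the entire Agreement is therefore void. No provision of the Agreement survives.

none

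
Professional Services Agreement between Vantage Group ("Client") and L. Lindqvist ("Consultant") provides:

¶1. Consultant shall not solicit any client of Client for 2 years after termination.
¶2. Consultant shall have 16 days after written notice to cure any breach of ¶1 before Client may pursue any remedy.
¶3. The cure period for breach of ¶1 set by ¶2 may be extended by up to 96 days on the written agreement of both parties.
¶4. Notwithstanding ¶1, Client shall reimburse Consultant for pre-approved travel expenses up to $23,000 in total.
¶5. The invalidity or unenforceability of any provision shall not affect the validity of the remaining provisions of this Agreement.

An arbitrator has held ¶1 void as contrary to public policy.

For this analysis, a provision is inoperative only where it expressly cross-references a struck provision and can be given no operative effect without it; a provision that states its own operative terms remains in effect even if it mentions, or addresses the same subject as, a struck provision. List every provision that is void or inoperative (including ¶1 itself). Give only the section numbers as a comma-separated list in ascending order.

1, 2, 3

¶1 is struck. ¶2 operates only by reference to ¶1, so it falls with ¶1. ¶3 operates only by reference to ¶2, so it falls with ¶2. Although ¶4 refers to ¶1, its operative terms do not depend on ¶1, so it remains in effect. Under the severability clause in ¶5, the remaining provisions continue in force. ¶4 and ¶5 remain in effect.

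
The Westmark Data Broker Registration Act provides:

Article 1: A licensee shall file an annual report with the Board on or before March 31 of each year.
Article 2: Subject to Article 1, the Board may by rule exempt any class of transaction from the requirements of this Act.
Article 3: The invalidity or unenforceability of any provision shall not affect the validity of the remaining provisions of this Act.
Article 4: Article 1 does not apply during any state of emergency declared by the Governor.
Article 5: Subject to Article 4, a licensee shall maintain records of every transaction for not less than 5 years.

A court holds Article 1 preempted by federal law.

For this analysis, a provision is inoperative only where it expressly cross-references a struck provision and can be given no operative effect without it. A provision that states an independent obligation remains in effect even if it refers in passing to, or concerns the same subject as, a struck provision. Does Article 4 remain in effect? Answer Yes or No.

No

Article 1 is struck. Article 4 has no operative effect of its own apart from Article 1 and is therefore inoperative. Although Article 5 refers to Article 4, its operative terms do not depend on Article 4, so it remains in effect. Although Article 2 refers to Article 1, its operative terms do not depend on Article 1, so it remains in effect. Article 3 is a severability clause and preserves every provision that can still be given independent effect. That leaves Article 2, Article 3, and Article 5 in effect. Article 4 is among the inoperative provisions, so the answer is no.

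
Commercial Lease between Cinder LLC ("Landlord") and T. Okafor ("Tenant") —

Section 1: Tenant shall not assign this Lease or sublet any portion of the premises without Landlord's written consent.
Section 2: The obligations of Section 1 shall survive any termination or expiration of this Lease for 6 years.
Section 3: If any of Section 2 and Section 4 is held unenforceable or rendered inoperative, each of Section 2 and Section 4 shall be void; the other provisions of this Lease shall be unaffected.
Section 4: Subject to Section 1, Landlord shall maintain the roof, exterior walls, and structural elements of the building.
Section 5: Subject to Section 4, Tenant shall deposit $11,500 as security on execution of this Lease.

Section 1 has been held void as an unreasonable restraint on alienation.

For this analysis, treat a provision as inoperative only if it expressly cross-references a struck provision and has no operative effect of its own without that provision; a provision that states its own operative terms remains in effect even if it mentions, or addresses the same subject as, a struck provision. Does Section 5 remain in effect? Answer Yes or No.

Section 1 is struck. The only function of Section 2 is the survival period for Section 1, so it cannot stand once Section 1 is removed. Although Section 5 refers to Section 4, its operative terms do not depend on Section 4, so it remains in effect. Section 3 declares Section 2 and Section 4 mutually dependent; since one of them has fallen, all of them are of no effect. That brings down Section 4 as well. The remainder continues in force under Section 3. The provisions still in force are Section 3 and Section 5. Section 5 is among the surviving provisions, so the answer is yes.

Yes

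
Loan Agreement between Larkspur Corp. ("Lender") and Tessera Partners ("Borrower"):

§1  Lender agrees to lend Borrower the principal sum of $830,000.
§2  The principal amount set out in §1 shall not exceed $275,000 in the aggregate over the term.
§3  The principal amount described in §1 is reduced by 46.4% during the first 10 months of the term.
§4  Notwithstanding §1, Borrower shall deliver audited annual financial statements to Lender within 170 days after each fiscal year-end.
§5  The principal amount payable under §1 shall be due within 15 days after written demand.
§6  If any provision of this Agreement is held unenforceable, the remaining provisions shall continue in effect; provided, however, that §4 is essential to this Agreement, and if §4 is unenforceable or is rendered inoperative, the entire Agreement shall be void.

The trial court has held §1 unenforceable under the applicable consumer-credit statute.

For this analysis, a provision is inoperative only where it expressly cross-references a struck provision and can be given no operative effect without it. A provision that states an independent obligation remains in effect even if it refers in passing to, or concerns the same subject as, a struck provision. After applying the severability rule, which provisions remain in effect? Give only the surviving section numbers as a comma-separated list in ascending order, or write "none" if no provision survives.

4, 6

§1 is struck. §2 does nothing except set the aggregate cap on the principal amount by reference to §1; with §1 gone it has no independent effect and is inoperative. §3 operates only by reference to §1, so it falls with §1. §5 does nothing except set the payment deadline for the principal amount by reference to §1; with §1 gone it has no independent effect and is inoperative. Although §4 refers to §1, its operative terms do not depend on §1, so it remains in effect. §6 makes §4 an essential term, but §4 is unaffected, so the severability proviso in §6 preserves the remaining provisions. That leaves §4 and §6 in effect.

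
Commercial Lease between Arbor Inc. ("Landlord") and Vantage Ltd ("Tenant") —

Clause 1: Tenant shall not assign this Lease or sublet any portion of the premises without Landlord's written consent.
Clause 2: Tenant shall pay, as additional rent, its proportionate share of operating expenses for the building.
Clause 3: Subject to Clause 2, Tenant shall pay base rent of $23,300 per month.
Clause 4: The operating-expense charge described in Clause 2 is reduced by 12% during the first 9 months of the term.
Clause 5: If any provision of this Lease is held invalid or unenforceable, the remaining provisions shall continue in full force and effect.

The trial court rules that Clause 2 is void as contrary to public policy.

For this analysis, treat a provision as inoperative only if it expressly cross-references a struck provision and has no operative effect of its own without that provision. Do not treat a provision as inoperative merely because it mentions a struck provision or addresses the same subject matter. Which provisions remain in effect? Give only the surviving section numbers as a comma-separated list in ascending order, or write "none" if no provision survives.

Clause 2 is struck. Clause 4 operates only by reference to Clause 2, so it falls with Clause 2. Clause 3 mentions Clause 2 but its own obligation stands independently of Clause 2, so Clause 3 is not affected. Clause 5 is a severability clause and preserves every provision that can still be given independent effect. Clause 1, Clause 3, and Clause 5 remain in effect.

1, 3, 5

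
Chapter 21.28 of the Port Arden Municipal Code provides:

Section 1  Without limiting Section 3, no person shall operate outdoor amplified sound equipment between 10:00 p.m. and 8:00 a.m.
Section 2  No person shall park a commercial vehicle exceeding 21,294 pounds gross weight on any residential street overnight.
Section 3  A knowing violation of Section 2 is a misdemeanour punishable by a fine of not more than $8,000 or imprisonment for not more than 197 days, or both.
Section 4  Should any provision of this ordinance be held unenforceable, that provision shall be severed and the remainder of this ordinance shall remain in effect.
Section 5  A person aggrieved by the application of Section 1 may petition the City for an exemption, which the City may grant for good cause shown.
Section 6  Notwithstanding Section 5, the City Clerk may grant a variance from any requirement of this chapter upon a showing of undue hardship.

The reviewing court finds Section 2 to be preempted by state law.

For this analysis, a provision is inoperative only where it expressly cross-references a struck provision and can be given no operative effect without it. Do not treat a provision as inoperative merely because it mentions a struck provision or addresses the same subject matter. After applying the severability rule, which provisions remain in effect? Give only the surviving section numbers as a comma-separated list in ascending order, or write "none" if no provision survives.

1, 4, 5, 6

Section 2 is struck. The only function of Section 3 is the criminal penalty for violating Section 2, so it cannot stand once Section 2 is removed. Section 1 mentions Section 3 but its own obligation stands independently of Section 3, so Section 1 is not affected. Under the severability clause in Section 4, the remaining provisions continue in force. Section 1, Section 4, Section 5, and Section 6 remain in effect.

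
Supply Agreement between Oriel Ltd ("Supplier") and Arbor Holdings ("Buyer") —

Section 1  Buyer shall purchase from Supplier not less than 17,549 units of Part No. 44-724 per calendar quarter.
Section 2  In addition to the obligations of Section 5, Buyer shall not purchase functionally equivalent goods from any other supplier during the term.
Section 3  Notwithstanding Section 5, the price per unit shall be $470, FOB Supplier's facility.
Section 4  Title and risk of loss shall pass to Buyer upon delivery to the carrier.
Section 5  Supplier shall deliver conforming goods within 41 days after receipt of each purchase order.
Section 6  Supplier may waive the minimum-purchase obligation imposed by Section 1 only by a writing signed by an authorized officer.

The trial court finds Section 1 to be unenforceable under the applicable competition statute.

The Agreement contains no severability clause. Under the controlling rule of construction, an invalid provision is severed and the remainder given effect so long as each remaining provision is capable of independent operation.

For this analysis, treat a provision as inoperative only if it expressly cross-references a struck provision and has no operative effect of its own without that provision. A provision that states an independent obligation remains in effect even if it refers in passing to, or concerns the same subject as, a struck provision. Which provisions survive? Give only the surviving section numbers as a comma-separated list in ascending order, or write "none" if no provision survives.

2, 3, 4, 5

Section 1 is struck. Section 6 has no operative effect of its own apart from Section 1 and is therefore inoperative. With no severability clause, the stated default rule severs what cannot stand and enforces each remaining provision that can operate on its own. Section 2, Section 3, Section 4, and Section 5 remain in effect.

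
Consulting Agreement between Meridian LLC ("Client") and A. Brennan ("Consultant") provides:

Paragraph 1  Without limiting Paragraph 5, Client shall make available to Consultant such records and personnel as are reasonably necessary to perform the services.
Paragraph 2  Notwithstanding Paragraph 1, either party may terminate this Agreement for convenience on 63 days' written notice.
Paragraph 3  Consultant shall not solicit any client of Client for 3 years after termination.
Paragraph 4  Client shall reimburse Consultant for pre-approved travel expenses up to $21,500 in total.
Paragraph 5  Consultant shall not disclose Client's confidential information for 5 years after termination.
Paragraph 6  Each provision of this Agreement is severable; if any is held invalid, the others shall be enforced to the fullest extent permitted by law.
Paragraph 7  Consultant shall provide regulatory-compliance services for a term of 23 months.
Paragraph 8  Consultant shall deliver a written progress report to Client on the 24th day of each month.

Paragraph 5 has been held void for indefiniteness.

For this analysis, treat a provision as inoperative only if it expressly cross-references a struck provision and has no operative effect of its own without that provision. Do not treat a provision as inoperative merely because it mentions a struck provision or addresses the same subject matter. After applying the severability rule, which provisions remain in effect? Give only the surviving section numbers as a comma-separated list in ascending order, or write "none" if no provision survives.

1, 2, 3, 4, 6, 7, 8

Paragraph 5 is struck. Paragraph 1 mentions Paragraph 5 but its own obligation stands independently of Paragraph 5, so Paragraph 1 is not affected. Nothing else in the Agreement is defined by reference to Paragraph 5. Under the severability clause in Paragraph 6, the remaining provisions continue in force. The provisions still in force are Paragraph 1, Paragraph 2, Paragraph 3, Paragraph 4, Paragraph 6, Paragraph 7, and Paragraph 8.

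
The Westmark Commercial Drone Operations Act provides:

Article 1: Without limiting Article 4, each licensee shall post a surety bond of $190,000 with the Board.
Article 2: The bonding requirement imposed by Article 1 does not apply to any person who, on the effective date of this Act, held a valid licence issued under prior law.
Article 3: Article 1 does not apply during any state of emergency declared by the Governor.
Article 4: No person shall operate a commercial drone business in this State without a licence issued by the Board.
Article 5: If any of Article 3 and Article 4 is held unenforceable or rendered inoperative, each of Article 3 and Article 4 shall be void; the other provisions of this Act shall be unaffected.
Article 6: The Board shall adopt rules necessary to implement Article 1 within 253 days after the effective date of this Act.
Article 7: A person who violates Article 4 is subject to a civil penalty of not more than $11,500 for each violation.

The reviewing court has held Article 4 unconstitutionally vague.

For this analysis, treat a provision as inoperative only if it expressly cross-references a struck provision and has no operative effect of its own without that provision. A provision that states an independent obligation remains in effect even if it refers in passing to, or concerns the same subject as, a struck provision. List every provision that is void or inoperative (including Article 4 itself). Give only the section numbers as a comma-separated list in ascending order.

Article 4 is struck. Article 7 has no operative effect of its own apart from Article 4 and is therefore inoperative. Although Article 1 refers to Article 4, its operative terms do not depend on Article 4, so it remains in effect. Article 5 declares Article 3 and Article 4 mutually dependent; since one of them has fallen, all of them are of no effect. That brings down Article 3 as well. The remainder continues in force under Article 5. The provisions still in force are Article 1, Article 2, Article 5, and Article 6.

3, 4, 7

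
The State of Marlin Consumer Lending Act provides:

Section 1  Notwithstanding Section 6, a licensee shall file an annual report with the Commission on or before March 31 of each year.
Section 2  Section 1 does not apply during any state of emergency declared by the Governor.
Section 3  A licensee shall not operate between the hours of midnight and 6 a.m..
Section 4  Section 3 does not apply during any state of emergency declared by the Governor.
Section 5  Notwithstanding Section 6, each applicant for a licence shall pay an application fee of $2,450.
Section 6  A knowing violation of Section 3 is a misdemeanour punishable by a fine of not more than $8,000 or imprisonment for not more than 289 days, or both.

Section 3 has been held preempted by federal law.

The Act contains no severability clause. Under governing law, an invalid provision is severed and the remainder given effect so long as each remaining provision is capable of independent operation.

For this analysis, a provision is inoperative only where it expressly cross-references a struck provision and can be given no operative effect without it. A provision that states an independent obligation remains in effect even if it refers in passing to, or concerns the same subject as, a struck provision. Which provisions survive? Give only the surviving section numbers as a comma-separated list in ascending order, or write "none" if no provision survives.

Section 3 is struck. The only function of Section 4 is the emergency suspension of Section 3, so it cannot stand once Section 3 is removed. The only function of Section 6 is the criminal penalty for violating Section 3, so it cannot stand once Section 3 is removed. Section 5 mentions Section 6 but its own obligation stands independently of Section 6, so Section 5 is not affected. Section 1 mentions Section 6 but its own obligation stands independently of Section 6, so Section 1 is not affected. Under the stated default rule, only provisions that cannot operate independently fall away; the rest are enforced. That leaves Section 1, Section 2, and Section 5 in effect.

1, 2, 5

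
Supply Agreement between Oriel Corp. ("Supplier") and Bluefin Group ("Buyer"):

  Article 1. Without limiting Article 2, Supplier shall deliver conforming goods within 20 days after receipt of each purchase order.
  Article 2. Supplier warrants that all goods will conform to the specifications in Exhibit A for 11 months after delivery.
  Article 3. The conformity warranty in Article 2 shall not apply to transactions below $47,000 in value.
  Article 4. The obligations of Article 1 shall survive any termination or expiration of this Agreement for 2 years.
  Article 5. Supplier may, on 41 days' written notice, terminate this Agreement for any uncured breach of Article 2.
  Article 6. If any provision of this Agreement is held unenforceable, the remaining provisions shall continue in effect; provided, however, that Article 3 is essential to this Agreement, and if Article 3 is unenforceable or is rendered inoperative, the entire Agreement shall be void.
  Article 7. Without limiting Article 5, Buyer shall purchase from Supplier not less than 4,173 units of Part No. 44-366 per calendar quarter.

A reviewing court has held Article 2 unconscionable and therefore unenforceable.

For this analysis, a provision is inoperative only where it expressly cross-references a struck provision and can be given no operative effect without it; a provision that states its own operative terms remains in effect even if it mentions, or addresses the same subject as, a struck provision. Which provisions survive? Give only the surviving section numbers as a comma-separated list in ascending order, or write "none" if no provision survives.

Article 2 is struck. The whole of Article 3 is the carve-out from the conformity warranty, defined by reference to Article 2, so Article 3 cannot stand once Article 2 is removed. Article 5 has no operative effect of its own apart from Article 2 and is therefore inoperative. Article 6 makes Article 3 an essential term, and Article 3 has been rendered inoperative by the cascade; under Article 6, the entire Agreement is therefore void. No provision of the Agreement survives.

none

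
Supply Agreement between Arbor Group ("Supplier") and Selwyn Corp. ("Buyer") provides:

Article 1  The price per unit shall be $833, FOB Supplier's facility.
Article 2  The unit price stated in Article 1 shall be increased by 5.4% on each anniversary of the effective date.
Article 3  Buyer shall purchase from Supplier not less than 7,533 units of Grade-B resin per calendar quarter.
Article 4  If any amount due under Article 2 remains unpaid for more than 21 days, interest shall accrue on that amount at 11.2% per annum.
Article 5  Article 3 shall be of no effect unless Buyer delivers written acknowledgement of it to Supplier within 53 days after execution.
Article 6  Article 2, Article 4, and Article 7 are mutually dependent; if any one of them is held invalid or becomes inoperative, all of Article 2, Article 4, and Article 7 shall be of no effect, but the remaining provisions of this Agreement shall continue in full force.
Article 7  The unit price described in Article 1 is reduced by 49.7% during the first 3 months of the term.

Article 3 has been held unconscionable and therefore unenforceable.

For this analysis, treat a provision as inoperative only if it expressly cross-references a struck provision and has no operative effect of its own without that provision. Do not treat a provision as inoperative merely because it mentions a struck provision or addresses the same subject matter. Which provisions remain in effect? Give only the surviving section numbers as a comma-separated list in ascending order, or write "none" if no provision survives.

1, 2, 4, 6, 7

Article 3 is struck. Article 5 has no operative effect of its own apart from Article 3 and is therefore inoperative. Article 6 ties Article 2, Article 4, and Article 7 together, but none of those is affected here; the remaining provisions continue in force under Article 6. Article 1, Article 2, Article 4, Article 6, and Article 7 remain in effect.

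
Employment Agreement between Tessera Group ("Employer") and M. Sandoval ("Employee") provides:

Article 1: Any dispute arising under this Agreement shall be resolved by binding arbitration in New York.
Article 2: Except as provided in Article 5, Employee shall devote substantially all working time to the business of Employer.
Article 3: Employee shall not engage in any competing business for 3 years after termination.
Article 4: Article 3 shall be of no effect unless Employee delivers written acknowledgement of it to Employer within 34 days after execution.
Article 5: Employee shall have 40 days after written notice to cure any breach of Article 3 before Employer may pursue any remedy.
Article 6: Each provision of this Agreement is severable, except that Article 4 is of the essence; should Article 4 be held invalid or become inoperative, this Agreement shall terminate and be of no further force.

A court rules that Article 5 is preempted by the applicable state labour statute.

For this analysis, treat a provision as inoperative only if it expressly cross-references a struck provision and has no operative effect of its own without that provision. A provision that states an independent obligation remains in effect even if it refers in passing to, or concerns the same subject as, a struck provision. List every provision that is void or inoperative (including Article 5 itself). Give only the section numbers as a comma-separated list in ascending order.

Article 5 is struck. Although Article 2 refers to Article 5, its operative terms do not depend on Article 5, so it remains in effect. Nothing else in the Agreement is defined by reference to Article 5. Article 6 makes Article 4 an essential term, but Article 4 is unaffected, so the severability proviso in Article 6 preserves the remaining provisions. That leaves Article 1, Article 2, Article 3, Article 4, and Article 6 in effect.

5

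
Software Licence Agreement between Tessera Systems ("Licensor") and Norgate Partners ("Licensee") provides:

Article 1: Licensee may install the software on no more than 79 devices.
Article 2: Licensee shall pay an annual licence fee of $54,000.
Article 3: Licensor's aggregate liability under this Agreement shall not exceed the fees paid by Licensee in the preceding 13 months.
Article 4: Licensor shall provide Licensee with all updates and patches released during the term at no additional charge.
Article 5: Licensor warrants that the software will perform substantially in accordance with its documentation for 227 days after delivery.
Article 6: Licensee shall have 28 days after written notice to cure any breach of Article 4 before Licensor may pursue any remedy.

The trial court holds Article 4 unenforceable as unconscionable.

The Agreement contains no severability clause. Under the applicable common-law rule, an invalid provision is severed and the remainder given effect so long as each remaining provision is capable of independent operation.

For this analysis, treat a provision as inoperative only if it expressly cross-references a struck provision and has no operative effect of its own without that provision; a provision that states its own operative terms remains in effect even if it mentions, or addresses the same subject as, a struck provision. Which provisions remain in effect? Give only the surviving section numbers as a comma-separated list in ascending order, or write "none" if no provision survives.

1, 2, 3, 5

Article 4 is struck. Article 6 has no operative effect of its own apart from Article 4 and is therefore inoperative. Under the stated default rule, only provisions that cannot operate independently fall away; the rest are enforced. The provisions still in force are Article 1, Article 2, Article 3, and Article 5.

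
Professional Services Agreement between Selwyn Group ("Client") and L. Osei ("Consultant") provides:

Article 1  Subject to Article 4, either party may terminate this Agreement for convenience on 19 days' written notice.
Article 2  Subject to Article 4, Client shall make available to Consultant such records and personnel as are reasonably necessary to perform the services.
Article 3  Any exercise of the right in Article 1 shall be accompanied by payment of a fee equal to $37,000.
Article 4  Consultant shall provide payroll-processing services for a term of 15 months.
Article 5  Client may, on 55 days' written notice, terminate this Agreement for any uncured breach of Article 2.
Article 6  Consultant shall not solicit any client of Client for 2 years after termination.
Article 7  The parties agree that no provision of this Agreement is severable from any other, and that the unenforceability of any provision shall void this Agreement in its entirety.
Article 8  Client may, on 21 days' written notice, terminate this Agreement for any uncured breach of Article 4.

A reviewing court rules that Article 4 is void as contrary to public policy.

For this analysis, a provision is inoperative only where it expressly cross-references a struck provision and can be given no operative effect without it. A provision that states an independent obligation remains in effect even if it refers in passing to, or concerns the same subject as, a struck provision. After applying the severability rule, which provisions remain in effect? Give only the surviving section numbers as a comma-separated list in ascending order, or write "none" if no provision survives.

Article 4 is struck. Article 8 operates only by reference to Article 4, so it falls with Article 4. Article 7 provides that the Agreement is not severable, so the invalidity of any one provision voids the entire Agreement. No provision of the Agreement survives.

none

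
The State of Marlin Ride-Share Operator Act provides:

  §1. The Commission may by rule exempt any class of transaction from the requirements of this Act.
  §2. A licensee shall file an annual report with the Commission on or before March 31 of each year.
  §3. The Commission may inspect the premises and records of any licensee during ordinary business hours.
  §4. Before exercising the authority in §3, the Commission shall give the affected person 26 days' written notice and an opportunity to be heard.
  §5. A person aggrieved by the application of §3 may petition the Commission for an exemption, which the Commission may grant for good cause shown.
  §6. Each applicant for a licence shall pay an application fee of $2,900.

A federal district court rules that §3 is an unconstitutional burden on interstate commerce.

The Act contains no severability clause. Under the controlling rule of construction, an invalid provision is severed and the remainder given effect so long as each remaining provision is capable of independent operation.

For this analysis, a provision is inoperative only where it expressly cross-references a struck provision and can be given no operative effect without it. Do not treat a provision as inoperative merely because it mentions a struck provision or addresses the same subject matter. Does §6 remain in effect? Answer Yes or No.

§3 is struck. §4 operates only by reference to §3, so it falls with §3. §5 merely fixes the exemption procedure for §3; with §3 gone it has nothing to operate on and falls away. Under the stated default rule, only provisions that cannot operate independently fall away; the rest are enforced. §1, §2, and §6 remain in effect. §6 is among the surviving provisions, so the answer is yes.

Yes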